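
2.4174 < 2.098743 False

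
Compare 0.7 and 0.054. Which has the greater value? 0.7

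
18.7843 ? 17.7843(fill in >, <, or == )>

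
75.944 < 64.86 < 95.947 False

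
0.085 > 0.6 False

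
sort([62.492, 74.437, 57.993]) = [57.993, 62.492, 74.437]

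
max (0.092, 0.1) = 0.1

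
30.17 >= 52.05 False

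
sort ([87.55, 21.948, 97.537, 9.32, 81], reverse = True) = [97.537, 87.55, 81, 21.948, 9.32]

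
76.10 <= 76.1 True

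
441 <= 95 False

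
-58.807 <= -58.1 True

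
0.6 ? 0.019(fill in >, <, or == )>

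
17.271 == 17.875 False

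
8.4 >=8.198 True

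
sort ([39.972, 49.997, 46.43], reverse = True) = [49.997, 46.43, 39.972]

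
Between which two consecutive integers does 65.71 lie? 65 and 66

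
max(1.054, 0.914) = 1.054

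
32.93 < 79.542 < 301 True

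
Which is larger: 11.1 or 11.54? 11.54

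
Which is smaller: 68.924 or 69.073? 68.924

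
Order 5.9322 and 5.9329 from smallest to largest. 5.9322, 5.9329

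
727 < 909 True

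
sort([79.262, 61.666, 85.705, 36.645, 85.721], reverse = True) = [85.721, 85.705, 79.262, 61.666, 36.645]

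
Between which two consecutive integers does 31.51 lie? 31 and 32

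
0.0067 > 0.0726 False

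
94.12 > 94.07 True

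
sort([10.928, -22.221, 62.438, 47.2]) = [-22.221, 10.928, 47.2, 62.438]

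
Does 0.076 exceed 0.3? No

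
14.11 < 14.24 True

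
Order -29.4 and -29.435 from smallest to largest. -29.435, -29.4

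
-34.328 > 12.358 False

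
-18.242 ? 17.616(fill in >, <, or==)<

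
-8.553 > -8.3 False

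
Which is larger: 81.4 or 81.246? 81.4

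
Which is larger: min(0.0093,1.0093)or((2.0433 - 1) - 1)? ((2.0433 - 1) - 1)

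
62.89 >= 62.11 True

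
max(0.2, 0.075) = 0.2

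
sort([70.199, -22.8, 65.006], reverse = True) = [70.199, 65.006, -22.8]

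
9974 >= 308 True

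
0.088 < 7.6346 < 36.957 True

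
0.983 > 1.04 False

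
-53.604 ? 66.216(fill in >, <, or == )<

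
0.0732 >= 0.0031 True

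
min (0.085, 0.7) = 0.085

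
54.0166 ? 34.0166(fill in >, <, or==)>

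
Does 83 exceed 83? No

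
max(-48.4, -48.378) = -48.378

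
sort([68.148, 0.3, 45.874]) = [0.3, 45.874, 68.148]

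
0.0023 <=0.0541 True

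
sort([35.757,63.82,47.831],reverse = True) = [63.82,47.831,35.757]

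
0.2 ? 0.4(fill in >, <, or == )<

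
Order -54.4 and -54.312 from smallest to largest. -54.4, -54.312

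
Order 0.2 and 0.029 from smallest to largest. 0.029, 0.2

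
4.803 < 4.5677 False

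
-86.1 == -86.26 False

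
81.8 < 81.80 False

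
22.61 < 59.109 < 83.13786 True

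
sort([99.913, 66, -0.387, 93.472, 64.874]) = [-0.387, 64.874, 66, 93.472, 99.913]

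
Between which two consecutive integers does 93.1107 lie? 93 and 94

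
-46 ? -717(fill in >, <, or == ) >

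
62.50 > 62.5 False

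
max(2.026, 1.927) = 2.026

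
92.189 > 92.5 False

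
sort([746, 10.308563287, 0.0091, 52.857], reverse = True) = [746, 52.857, 10.308563287, 0.0091]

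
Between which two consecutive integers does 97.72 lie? 97 and 98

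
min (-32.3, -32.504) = -32.504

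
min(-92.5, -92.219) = -92.5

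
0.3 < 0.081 False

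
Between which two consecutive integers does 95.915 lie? 95 and 96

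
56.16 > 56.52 False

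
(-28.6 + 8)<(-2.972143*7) False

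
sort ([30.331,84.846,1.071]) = [1.071,30.331,84.846]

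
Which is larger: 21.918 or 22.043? 22.043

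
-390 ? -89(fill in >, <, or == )<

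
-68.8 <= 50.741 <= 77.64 True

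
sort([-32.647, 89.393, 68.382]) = [-32.647, 68.382, 89.393]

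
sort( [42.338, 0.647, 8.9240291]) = [0.647, 8.9240291, 42.338]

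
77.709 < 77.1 False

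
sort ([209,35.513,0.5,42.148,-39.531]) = [-39.531,0.5,35.513,42.148,209]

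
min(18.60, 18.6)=18.60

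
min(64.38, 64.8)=64.38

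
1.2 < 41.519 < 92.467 True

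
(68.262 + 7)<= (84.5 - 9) True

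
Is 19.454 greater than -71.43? Yes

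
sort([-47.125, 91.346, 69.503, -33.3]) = [-47.125, -33.3, 69.503, 91.346]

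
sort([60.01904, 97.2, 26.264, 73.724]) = [26.264, 60.01904, 73.724, 97.2]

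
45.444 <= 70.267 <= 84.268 True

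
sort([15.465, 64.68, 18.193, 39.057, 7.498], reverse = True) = [64.68, 39.057, 18.193, 15.465, 7.498]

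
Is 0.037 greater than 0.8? No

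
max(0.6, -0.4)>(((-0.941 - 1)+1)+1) True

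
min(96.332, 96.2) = 96.2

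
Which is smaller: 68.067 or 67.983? 67.983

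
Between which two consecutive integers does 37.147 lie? 37 and 38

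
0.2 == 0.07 False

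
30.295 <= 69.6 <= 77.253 True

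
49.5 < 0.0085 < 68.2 False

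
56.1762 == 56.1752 False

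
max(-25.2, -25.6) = -25.2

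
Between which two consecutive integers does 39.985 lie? 39 and 40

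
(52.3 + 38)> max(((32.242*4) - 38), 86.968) False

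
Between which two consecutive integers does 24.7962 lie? 24 and 25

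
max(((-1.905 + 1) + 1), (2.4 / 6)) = 0.4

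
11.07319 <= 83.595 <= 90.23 True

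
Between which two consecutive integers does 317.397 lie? 317 and 318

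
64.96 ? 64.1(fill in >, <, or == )>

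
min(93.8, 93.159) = 93.159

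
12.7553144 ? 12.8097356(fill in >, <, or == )<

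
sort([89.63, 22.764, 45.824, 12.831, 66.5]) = [12.831, 22.764, 45.824, 66.5, 89.63]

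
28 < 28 False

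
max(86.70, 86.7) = 86.7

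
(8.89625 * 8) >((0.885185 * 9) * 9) False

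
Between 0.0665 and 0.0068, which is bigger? 0.0665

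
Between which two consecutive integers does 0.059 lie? 0 and 1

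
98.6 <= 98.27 False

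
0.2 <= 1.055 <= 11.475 True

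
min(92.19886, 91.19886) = 91.19886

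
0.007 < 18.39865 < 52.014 True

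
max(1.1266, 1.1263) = 1.1266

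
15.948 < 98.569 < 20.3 False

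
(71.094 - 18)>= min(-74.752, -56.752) True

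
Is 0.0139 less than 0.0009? No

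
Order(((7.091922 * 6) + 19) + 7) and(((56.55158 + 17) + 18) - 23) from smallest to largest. (((7.091922 * 6) + 19) + 7), (((56.55158 + 17) + 18) - 23)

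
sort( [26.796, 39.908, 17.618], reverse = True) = [39.908, 26.796, 17.618]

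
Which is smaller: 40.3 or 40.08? 40.08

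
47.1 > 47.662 False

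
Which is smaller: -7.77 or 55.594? -7.77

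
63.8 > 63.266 True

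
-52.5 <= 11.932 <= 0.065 False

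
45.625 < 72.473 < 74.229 True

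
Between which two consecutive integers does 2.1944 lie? 2 and 3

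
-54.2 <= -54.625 False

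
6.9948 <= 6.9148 False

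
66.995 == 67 False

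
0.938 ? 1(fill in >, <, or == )<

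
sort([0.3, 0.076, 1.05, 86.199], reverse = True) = [86.199, 1.05, 0.3, 0.076]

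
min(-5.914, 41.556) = -5.914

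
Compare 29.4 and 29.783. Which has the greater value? 29.783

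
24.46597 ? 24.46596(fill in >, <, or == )>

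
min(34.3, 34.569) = 34.3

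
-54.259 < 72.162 True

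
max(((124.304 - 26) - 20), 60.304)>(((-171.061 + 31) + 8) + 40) True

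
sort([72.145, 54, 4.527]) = [4.527, 54, 72.145]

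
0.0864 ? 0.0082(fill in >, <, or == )>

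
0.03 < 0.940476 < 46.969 True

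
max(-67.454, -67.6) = -67.454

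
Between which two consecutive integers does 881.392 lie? 881 and 882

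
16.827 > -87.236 True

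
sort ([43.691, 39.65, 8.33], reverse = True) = [43.691, 39.65, 8.33]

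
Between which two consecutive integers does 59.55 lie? 59 and 60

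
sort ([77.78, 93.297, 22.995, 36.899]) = [22.995, 36.899, 77.78, 93.297]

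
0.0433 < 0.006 False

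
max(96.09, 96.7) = 96.7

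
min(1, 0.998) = 0.998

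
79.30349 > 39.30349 True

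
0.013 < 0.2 True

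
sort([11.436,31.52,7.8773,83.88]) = [7.8773,11.436,31.52,83.88]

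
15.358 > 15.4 False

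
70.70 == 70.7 True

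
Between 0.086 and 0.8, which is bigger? 0.8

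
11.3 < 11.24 False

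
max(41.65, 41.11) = 41.65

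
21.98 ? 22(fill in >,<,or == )<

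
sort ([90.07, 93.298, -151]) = [-151, 90.07, 93.298]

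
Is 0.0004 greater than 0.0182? No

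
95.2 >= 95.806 False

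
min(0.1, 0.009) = 0.009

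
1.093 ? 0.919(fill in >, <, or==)>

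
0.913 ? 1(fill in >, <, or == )<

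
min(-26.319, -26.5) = -26.5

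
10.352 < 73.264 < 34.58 False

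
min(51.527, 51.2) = 51.2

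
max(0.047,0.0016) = 0.047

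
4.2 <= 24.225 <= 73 True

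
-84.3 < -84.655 False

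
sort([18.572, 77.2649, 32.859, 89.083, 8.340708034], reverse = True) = [89.083, 77.2649, 32.859, 18.572, 8.340708034]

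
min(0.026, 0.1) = 0.026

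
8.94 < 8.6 False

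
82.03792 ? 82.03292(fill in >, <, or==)>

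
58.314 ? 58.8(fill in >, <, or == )<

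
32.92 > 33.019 False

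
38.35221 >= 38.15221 True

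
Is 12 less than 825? Yes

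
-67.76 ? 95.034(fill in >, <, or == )<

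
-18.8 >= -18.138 False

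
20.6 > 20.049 True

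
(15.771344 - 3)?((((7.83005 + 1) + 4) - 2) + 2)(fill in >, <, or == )<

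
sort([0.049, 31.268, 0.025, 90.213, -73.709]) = [-73.709, 0.025, 0.049, 31.268, 90.213]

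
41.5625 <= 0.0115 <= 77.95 False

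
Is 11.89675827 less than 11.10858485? No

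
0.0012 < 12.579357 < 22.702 True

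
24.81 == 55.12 False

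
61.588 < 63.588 True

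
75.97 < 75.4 False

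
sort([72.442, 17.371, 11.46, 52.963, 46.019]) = [11.46, 17.371, 46.019, 52.963, 72.442]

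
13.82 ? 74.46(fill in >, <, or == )<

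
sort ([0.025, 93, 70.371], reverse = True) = [93, 70.371, 0.025]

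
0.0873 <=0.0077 False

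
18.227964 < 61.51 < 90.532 True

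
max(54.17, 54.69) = 54.69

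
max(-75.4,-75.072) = -75.072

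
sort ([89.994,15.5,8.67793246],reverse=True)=[89.994,15.5,8.67793246]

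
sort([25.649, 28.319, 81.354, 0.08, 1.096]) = [0.08, 1.096, 25.649, 28.319, 81.354]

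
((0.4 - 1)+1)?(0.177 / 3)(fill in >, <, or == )>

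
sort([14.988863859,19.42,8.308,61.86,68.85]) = [8.308,14.988863859,19.42,61.86,68.85]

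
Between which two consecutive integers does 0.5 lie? 0 and 1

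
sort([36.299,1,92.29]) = [1,36.299,92.29]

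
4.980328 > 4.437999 True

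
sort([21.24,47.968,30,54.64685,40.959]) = [21.24,30,40.959,47.968,54.64685]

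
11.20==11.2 True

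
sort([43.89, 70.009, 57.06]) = [43.89, 57.06, 70.009]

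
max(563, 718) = 718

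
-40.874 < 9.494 True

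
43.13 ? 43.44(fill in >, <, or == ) <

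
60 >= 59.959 True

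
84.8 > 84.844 False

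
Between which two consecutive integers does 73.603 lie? 73 and 74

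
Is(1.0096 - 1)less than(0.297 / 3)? Yes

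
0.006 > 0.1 False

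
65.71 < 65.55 False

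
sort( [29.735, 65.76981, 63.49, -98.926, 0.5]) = [-98.926, 0.5, 29.735, 63.49, 65.76981]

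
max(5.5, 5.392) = 5.5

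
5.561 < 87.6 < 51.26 False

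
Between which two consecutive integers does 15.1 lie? 15 and 16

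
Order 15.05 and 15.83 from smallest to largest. 15.05, 15.83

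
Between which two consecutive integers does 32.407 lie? 32 and 33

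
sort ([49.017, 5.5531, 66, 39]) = [5.5531, 39, 49.017, 66]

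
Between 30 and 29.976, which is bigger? 30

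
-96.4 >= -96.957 True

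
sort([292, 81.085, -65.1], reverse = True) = [292, 81.085, -65.1]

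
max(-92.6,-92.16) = -92.16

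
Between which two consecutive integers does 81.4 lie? 81 and 82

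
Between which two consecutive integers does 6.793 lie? 6 and 7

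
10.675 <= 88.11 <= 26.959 False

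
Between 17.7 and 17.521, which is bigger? 17.7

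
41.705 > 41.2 True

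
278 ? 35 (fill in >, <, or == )>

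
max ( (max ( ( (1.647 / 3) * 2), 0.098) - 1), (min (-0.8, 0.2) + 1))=0.2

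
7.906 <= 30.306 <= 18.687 False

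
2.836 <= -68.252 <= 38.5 False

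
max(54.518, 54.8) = 54.8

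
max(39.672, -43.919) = 39.672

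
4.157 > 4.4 False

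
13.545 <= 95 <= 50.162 False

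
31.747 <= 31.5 False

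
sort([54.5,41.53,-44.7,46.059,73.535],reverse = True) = [73.535,54.5,46.059,41.53,-44.7]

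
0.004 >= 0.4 False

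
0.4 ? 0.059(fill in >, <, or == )>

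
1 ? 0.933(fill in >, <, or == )>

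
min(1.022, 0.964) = 0.964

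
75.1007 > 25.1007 True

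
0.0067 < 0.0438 True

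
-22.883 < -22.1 True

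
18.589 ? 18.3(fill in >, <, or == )>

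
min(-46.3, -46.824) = -46.824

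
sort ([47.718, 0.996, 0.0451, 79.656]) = [0.0451, 0.996, 47.718, 79.656]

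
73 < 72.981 False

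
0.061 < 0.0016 False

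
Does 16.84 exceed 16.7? Yes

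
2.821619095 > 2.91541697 False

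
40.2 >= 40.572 False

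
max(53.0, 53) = 53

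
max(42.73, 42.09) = 42.73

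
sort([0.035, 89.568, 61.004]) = [0.035, 61.004, 89.568]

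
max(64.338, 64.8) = 64.8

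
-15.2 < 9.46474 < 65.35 True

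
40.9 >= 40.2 True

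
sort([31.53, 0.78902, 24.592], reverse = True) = [31.53, 24.592, 0.78902]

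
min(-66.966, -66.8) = -66.966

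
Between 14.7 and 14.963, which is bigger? 14.963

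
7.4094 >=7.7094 False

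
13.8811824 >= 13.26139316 True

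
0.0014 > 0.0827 False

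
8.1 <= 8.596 True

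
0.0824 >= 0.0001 True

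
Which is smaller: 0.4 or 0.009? 0.009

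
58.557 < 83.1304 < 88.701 True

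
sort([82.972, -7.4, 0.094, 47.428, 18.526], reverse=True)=[82.972, 47.428, 18.526, 0.094, -7.4]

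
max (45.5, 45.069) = 45.5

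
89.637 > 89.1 True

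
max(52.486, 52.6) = 52.6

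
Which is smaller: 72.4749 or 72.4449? 72.4449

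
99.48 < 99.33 False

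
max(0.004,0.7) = 0.7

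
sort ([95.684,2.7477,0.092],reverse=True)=[95.684,2.7477,0.092]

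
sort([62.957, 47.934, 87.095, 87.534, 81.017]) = [47.934, 62.957, 81.017, 87.095, 87.534]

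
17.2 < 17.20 False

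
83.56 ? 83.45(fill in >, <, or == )>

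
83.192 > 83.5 False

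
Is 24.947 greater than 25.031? No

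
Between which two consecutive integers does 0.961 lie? 0 and 1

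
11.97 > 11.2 True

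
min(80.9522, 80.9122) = 80.9122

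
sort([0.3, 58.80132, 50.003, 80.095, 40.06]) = [0.3, 40.06, 50.003, 58.80132, 80.095]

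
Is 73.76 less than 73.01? No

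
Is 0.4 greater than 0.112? Yes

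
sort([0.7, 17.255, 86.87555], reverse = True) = [86.87555, 17.255, 0.7]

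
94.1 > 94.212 False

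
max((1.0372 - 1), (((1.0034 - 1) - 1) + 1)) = 0.0372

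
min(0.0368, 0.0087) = 0.0087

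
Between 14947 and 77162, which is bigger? 77162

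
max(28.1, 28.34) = 28.34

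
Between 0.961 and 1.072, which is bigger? 1.072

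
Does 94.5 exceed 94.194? Yes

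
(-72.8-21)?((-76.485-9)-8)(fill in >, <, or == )<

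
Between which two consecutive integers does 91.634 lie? 91 and 92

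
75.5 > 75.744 False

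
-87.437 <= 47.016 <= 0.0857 False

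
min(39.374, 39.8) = 39.374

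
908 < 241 False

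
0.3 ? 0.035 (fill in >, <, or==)>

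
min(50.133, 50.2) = 50.133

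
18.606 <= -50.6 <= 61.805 False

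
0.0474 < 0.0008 False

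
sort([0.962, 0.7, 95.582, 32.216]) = [0.7, 0.962, 32.216, 95.582]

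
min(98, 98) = 98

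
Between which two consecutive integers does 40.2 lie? 40 and 41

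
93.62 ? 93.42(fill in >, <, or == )>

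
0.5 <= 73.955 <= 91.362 True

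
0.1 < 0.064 False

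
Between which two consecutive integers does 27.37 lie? 27 and 28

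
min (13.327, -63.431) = -63.431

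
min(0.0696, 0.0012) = 0.0012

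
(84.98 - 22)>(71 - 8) False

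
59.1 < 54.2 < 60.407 False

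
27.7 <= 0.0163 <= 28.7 False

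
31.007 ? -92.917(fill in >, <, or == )>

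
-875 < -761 True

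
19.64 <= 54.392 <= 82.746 True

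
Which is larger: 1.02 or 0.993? 1.02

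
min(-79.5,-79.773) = -79.773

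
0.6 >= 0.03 True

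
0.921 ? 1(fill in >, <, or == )<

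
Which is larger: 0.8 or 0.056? 0.8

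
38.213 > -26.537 True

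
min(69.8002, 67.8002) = 67.8002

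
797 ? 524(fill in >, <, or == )>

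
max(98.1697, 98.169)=98.1697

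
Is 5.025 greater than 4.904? Yes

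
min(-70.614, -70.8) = -70.8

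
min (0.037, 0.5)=0.037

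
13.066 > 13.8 False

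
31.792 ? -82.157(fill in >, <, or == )>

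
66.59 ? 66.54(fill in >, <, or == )>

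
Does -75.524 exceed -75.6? Yes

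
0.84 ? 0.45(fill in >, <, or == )>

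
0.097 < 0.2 True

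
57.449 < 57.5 True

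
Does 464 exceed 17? Yes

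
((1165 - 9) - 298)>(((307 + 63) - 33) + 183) True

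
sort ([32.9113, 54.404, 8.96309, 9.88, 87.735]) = [8.96309, 9.88, 32.9113, 54.404, 87.735]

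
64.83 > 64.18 True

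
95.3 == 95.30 True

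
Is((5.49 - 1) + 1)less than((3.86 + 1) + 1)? Yes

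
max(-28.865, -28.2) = -28.2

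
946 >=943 True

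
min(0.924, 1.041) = 0.924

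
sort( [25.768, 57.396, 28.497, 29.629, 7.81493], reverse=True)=[57.396, 29.629, 28.497, 25.768, 7.81493]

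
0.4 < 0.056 False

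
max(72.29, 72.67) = 72.67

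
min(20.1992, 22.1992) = 20.1992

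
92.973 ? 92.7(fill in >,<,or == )>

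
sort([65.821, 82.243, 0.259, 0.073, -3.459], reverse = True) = [82.243, 65.821, 0.259, 0.073, -3.459]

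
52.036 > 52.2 False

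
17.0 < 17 False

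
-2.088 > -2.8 True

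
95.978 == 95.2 False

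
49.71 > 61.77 False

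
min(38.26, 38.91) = 38.26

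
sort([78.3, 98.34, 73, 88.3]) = [73, 78.3, 88.3, 98.34]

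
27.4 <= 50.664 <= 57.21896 True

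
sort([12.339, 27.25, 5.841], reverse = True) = [27.25, 12.339, 5.841]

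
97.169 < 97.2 True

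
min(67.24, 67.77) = 67.24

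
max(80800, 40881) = 80800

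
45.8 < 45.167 False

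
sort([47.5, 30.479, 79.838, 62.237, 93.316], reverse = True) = [93.316, 79.838, 62.237, 47.5, 30.479]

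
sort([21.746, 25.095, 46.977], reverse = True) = [46.977, 25.095, 21.746]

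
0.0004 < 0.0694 True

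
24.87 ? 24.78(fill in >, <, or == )>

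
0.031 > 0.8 False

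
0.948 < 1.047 True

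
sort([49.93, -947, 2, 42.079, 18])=[-947, 2, 18, 42.079, 49.93]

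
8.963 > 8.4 True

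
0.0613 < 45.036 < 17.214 False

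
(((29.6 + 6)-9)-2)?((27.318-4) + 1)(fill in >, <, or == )>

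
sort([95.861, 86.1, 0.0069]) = [0.0069, 86.1, 95.861]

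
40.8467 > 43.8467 False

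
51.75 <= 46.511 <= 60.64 False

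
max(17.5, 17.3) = 17.5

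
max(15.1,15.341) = 15.341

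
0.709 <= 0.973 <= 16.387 True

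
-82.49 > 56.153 False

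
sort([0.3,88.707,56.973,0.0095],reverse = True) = [88.707,56.973,0.3,0.0095]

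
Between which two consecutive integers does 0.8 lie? 0 and 1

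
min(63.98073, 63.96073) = 63.96073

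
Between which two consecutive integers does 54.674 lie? 54 and 55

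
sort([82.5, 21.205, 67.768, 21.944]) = [21.205, 21.944, 67.768, 82.5]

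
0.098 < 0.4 True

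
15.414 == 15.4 False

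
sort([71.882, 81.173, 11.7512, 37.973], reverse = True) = [81.173, 71.882, 37.973, 11.7512]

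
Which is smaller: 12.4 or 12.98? 12.4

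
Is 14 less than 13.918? No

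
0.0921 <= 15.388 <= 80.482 True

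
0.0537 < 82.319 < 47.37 False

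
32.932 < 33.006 True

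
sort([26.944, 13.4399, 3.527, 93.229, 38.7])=[3.527, 13.4399, 26.944, 38.7, 93.229]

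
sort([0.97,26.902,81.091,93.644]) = [0.97,26.902,81.091,93.644]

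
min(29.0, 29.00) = 29.0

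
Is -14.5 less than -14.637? No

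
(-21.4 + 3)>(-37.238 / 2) True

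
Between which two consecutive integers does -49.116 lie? -50 and -49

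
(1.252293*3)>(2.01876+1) True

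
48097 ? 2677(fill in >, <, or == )>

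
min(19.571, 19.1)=19.1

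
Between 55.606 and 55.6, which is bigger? 55.606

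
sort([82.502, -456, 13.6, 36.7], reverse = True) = [82.502, 36.7, 13.6, -456]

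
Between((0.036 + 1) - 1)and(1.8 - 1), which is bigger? (1.8 - 1)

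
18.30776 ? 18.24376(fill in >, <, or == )>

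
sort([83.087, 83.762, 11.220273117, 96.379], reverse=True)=[96.379, 83.762, 83.087, 11.220273117]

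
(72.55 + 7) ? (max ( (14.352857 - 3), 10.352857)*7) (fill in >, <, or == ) >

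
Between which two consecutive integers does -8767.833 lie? -8768 and -8767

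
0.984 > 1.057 False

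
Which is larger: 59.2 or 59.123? 59.2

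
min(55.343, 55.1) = 55.1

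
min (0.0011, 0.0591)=0.0011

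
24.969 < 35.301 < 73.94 True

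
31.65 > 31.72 False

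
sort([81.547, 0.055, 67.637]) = [0.055, 67.637, 81.547]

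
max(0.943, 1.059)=1.059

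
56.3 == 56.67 False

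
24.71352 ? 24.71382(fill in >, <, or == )<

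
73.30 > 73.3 False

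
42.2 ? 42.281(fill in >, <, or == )<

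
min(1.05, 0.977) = 0.977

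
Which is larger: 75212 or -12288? 75212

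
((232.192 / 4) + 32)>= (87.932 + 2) True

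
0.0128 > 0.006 True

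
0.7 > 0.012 True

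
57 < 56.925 False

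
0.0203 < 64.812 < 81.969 True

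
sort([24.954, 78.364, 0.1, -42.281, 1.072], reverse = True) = [78.364, 24.954, 1.072, 0.1, -42.281]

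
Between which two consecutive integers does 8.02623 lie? 8 and 9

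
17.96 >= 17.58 True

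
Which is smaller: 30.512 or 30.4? 30.4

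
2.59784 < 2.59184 False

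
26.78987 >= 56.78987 False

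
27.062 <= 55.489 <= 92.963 True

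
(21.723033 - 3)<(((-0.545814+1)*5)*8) False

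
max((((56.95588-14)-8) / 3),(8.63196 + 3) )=11.65196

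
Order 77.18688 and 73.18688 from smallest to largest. 73.18688, 77.18688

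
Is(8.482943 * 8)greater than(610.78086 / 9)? No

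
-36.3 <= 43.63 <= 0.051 False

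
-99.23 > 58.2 False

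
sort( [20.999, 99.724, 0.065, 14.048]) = [0.065, 14.048, 20.999, 99.724]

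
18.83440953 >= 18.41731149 True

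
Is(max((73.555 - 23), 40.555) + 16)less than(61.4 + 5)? No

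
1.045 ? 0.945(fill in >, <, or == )>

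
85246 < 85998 True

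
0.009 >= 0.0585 False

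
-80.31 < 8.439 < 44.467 True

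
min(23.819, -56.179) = -56.179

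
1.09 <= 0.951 False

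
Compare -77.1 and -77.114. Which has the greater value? -77.1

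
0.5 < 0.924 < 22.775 True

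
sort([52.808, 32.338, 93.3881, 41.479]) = [32.338, 41.479, 52.808, 93.3881]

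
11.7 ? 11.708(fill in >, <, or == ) <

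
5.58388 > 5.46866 True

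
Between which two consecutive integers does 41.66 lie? 41 and 42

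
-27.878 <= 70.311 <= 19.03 False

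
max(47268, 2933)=47268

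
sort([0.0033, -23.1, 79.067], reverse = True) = [79.067, 0.0033, -23.1]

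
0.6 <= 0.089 False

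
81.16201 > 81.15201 True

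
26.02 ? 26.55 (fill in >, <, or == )<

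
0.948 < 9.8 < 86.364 True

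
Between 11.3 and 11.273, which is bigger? 11.3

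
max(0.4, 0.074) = 0.4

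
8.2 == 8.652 False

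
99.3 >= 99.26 True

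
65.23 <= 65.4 True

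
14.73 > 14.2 True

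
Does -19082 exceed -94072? Yes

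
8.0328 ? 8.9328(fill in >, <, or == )<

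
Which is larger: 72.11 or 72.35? 72.35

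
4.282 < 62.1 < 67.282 True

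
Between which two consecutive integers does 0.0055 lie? 0 and 1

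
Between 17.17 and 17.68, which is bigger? 17.68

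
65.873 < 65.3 False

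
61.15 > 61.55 False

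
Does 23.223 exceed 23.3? No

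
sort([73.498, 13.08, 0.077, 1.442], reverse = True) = [73.498, 13.08, 1.442, 0.077]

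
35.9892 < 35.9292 False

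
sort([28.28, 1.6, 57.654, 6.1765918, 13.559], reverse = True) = [57.654, 28.28, 13.559, 6.1765918, 1.6]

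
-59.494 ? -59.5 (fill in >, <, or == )>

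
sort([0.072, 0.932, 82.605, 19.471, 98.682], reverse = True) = [98.682, 82.605, 19.471, 0.932, 0.072]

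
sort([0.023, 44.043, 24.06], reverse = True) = [44.043, 24.06, 0.023]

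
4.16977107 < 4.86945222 True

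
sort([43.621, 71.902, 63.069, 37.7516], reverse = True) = [71.902, 63.069, 43.621, 37.7516]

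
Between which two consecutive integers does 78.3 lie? 78 and 79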